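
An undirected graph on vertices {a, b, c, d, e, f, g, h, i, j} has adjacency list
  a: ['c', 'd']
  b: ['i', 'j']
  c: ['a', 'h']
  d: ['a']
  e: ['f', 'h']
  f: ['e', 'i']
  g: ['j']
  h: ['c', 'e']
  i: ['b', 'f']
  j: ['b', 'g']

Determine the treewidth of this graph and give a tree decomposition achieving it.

Treewidth 1.
One optimal decomposition is:
Bags: B1 = {a, d}  B2 = {a, c}  B3 = {c, h}  B4 = {e, h}  B5 = {e, f}  B6 = {f, i}  B7 = {b, i}  B8 = {b, j}  B9 = {g, j}
Tree: B1–B2, B2–B3, B3–B4, B4–B5, B5–B6, B6–B7, B7–B8, B8–B9

The largest bag has 2 vertices, giving width 1; this decomposition certifies tw(G) ≤ 1. Any graph with an edge has treewidth ≥ 1, and G has the edge d–a. Hence tw(G) = 1 exactly.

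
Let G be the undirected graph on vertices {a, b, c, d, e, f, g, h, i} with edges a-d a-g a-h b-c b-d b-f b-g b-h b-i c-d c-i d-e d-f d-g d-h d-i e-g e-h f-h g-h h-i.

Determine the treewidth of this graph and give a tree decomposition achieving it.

Each bag holds 4 vertices, so the decomposition has width 3, which upper-bounds the treewidth. For the lower bound, the 4 vertices {d, e, g, h} are pairwise adjacent, and any tree decomposition puts a clique entirely inside one bag — forcing width ≥ 3. Combining the bounds, tw(G) = 3.

Treewidth 3.
One optimal decomposition is:
Bags: B1 = {b, d, g, h}  B2 = {b, d, f, h}  B3 = {d, e, g, h}  B4 = {b, d, h, i}  B5 = {a, d, g, h}  B6 = {b, c, d, i}
Tree: B1–B2, B1–B3, B1–B4, B3–B5, B4–B6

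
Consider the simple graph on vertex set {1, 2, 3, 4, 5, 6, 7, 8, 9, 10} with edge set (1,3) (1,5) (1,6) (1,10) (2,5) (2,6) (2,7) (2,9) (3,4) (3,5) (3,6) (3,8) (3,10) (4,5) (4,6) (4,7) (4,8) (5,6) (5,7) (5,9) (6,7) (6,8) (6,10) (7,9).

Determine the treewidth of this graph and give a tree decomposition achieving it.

Each bag holds 4 vertices, so the decomposition has width 3, which upper-bounds the treewidth. On the other hand G contains the 4-clique {2, 5, 7, 9}. A clique must lie in a single bag of any decomposition, so no decomposition can have width below 3. Combining the bounds, tw(G) = 3.

Treewidth 3.
One such decomposition:
Bags: B1 = {4, 5, 6, 7}  B2 = {3, 4, 5, 6}  B3 = {1, 3, 5, 6}  B4 = {3, 4, 6, 8}  B5 = {1, 3, 6, 10}  B6 = {2, 5, 6, 7}  B7 = {2, 5, 7, 9}
Tree: B1–B2, B2–B3, B2–B4, B3–B5, B1–B6, B6–B7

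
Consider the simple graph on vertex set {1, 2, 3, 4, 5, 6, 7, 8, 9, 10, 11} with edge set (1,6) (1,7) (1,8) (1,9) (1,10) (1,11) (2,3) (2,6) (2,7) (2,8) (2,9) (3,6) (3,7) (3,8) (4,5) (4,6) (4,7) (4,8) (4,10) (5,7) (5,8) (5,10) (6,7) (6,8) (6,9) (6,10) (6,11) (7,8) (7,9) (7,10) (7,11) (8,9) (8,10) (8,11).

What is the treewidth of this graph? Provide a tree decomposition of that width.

Treewidth 4.
One such decomposition:
Bags: B1 = {1, 6, 7, 8, 10}  B2 = {1, 6, 7, 8, 9}  B3 = {4, 6, 7, 8, 10}  B4 = {2, 6, 7, 8, 9}  B5 = {2, 3, 6, 7, 8}  B6 = {4, 5, 7, 8, 10}  B7 = {1, 6, 7, 8, 11}
Tree: B1–B2, B1–B3, B2–B4, B4–B5, B3–B6, B1–B7

Every bag has size at most 5, so the width is 5 − 1 = 4 and tw(G) ≤ 4. For the lower bound, the 5 vertices {4, 5, 7, 8, 10} are pairwise adjacent, and any tree decomposition puts a clique entirely inside one bag — forcing width ≥ 4. The upper and lower bounds meet at 4, so that is the treewidth.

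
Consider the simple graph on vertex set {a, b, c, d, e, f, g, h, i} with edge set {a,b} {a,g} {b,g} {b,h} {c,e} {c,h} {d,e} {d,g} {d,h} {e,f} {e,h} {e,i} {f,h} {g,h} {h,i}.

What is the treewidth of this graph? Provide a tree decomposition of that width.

Treewidth 2.
Bags: B1 = {b, g, h}  B2 = {d, g, h}  B3 = {d, e, h}  B4 = {c, e, h}  B5 = {a, b, g}  B6 = {e, h, i}  B7 = {e, f, h}
Tree: B1–B2, B2–B3, B3–B4, B1–B5, B3–B6, B3–B7

Every bag has size at most 3, so the width is 3 − 1 = 2 and tw(G) ≤ 2. Conversely, {d, g, h} is a clique of size 3, and the vertices of any clique must share a bag in every tree decomposition; so some bag has ≥ 3 vertices and tw(G) ≥ 2. The upper and lower bounds meet at 2, so that is the treewidth.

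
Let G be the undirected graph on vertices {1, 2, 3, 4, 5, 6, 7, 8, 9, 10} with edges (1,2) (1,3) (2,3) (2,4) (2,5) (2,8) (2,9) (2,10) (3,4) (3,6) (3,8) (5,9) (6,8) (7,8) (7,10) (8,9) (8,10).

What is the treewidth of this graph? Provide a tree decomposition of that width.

Treewidth 2.
One such decomposition:
Bags: B1 = {2, 8, 9}  B2 = {2, 5, 9}  B3 = {2, 3, 8}  B4 = {1, 2, 3}  B5 = {2, 8, 10}  B6 = {3, 6, 8}  B7 = {7, 8, 10}  B8 = {2, 3, 4}
Tree: B1–B2, B1–B3, B3–B4, B1–B5, B3–B6, B5–B7, B3–B8

Each bag holds 3 vertices, so the decomposition has width 2, which upper-bounds the treewidth. Conversely, {2, 8, 9} is a clique of size 3, and the vertices of any clique must share a bag in every tree decomposition; so some bag has ≥ 3 vertices and tw(G) ≥ 2. Combining the bounds, tw(G) = 2.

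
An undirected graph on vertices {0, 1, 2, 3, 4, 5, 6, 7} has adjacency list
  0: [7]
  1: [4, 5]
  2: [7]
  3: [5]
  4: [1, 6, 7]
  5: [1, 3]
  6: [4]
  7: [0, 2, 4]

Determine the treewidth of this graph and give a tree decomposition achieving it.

Treewidth 1.
One such decomposition:
Bags: B1 = {4, 7}  B2 = {4, 6}  B3 = {1, 4}  B4 = {0, 7}  B5 = {1, 5}  B6 = {3, 5}  B7 = {2, 7}
Tree: B1–B2, B2–B3, B1–B4, B3–B5, B5–B6, B4–B7

Every bag has size at most 2, so the width is 2 − 1 = 1 and tw(G) ≤ 1. Any graph with an edge has treewidth ≥ 1, and G has the edge 7–4. Combining the bounds, tw(G) = 1.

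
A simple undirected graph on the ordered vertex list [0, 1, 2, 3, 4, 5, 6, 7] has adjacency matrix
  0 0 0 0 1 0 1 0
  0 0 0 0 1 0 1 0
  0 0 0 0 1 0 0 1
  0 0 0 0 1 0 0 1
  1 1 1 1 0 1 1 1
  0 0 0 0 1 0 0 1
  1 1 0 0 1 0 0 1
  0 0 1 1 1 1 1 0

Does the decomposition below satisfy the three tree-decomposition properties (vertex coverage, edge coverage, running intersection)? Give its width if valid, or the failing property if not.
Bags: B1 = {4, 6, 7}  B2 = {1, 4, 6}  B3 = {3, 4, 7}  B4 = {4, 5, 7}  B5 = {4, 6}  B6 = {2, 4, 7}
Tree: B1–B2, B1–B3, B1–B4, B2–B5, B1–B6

No — vertex 0 appears in no bag.

A tree decomposition must satisfy three properties: every vertex lies in some bag; for every edge, both endpoints lie together in some bag; and for every vertex, the bags containing it form a connected subtree. Here vertex 0 appears in no bag, so the decomposition is invalid.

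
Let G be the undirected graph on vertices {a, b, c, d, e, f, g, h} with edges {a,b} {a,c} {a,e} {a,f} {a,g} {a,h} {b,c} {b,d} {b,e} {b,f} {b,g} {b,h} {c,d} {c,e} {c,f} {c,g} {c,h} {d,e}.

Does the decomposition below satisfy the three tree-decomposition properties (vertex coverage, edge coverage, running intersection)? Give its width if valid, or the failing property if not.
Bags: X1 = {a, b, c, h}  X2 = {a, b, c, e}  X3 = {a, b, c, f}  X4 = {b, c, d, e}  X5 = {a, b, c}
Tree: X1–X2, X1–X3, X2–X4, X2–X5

A tree decomposition must satisfy three properties: every vertex lies in some bag; for every edge, both endpoints lie together in some bag; and for every vertex, the bags containing it form a connected subtree. Here vertex g appears in no bag, so the decomposition is invalid.

No — vertex g appears in no bag.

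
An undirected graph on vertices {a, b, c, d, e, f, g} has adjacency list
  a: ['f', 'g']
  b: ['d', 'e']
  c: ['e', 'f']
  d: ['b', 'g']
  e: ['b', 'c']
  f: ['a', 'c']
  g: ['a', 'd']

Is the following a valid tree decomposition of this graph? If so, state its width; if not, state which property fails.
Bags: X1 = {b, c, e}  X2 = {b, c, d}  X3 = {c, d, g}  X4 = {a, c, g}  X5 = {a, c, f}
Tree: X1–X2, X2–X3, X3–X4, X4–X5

Yes; width 2.

Every vertex of G appears in some bag (union = {a, b, c, d, e, f, g}); every edge is covered by a bag; and for each vertex v the set of bags containing v is connected in the bag tree. The decomposition is therefore valid. The largest bag has 3 vertices, so the width is 2.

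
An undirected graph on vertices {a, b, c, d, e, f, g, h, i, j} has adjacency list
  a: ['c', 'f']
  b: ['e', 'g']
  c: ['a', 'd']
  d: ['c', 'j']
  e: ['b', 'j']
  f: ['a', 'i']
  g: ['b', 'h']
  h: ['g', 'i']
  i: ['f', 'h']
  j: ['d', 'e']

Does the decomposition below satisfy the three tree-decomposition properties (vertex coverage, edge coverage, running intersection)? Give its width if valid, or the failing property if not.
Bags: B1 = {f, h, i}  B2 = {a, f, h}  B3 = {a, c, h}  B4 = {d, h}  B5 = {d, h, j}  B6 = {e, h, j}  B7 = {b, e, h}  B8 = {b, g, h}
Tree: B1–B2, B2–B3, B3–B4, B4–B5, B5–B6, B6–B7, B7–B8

A tree decomposition must satisfy three properties: every vertex lies in some bag; for every edge, both endpoints lie together in some bag; and for every vertex, the bags containing it form a connected subtree. Here edge (c,d) lies in no bag, so the decomposition is invalid.

No — edge (c,d) lies in no bag.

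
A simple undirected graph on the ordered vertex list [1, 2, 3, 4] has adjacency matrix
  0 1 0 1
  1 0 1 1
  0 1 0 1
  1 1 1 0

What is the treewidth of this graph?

2

A width-2 tree decomposition is:
Bags: B1 = {2, 3, 4}  B2 = {1, 2, 4}
Tree: B1–B2
Each bag holds 3 vertices, so the decomposition has width 2, which upper-bounds the treewidth. Conversely, {1, 2, 4} is a clique of size 3, and the vertices of any clique must share a bag in every tree decomposition; so some bag has ≥ 3 vertices and tw(G) ≥ 2. Hence tw(G) = 2 exactly.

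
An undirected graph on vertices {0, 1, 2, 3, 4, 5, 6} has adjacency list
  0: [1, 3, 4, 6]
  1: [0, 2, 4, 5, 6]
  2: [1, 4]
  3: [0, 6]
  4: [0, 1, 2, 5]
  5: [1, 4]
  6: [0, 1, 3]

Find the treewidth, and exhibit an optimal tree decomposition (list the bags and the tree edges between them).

Treewidth 2.
One optimal decomposition is:
Bags: B1 = {0, 1, 4}  B2 = {1, 4, 5}  B3 = {0, 1, 6}  B4 = {1, 2, 4}  B5 = {0, 3, 6}
Tree: B1–B2, B1–B3, B1–B4, B3–B5

Every bag has size at most 3, so the width is 3 − 1 = 2 and tw(G) ≤ 2. On the other hand G contains the 3-clique {0, 1, 4}. A clique must lie in a single bag of any decomposition, so no decomposition can have width below 2. Hence tw(G) = 2 exactly.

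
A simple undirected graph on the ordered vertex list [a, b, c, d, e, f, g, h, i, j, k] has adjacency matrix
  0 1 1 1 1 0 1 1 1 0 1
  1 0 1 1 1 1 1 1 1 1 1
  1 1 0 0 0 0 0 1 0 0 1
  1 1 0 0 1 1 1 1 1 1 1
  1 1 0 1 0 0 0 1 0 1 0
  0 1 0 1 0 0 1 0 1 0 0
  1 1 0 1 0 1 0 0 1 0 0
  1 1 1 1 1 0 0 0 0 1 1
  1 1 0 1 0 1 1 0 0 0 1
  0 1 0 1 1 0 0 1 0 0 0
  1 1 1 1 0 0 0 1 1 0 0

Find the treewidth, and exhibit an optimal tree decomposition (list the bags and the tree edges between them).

Each bag holds 5 vertices, so the decomposition has width 4, which upper-bounds the treewidth. For the lower bound, the 5 vertices {a, b, d, g, i} are pairwise adjacent, and any tree decomposition puts a clique entirely inside one bag — forcing width ≥ 4. Therefore the treewidth is 4.

Treewidth 4.
One optimal decomposition is:
Bags: B1 = {a, b, d, i, k}  B2 = {a, b, d, g, i}  B3 = {b, d, f, g, i}  B4 = {a, b, d, h, k}  B5 = {a, b, c, h, k}  B6 = {a, b, d, e, h}  B7 = {b, d, e, h, j}
Tree: B1–B2, B2–B3, B1–B4, B4–B5, B4–B6, B6–B7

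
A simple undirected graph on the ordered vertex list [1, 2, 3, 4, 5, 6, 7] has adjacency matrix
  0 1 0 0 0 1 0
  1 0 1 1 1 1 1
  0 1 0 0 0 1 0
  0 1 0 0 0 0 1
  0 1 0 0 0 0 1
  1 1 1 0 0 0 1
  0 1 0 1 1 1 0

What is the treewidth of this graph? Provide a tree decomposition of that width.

Each bag holds 3 vertices, so the decomposition has width 2, which upper-bounds the treewidth. Conversely, {2, 4, 7} is a clique of size 3, and the vertices of any clique must share a bag in every tree decomposition; so some bag has ≥ 3 vertices and tw(G) ≥ 2. Combining the bounds, tw(G) = 2.

Treewidth 2.
Bags: B1 = {1, 2, 6}  B2 = {2, 3, 6}  B3 = {2, 6, 7}  B4 = {2, 5, 7}  B5 = {2, 4, 7}
Tree: B1–B2, B1–B3, B3–B4, B4–B5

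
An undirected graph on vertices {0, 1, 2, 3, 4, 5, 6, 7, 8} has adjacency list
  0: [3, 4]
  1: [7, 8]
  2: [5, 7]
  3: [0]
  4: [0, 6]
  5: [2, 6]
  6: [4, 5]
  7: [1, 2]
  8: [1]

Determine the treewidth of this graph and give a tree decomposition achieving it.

Treewidth 1.
One optimal decomposition is:
Bags: B1 = {1, 8}  B2 = {1, 7}  B3 = {2, 7}  B4 = {2, 5}  B5 = {5, 6}  B6 = {4, 6}  B7 = {0, 4}  B8 = {0, 3}
Tree: B1–B2, B2–B3, B3–B4, B4–B5, B5–B6, B6–B7, B7–B8

Every bag has size at most 2, so the width is 2 − 1 = 1 and tw(G) ≤ 1. Since G has at least one edge (e.g. 8–1), it is not an edgeless graph, so tw(G) ≥ 1. Hence tw(G) = 1 exactly.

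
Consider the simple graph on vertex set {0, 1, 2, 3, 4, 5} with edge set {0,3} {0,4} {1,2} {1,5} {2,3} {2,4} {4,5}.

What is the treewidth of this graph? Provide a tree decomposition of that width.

Every bag has size at most 3, so the width is 3 − 1 = 2 and tw(G) ≤ 2. For the lower bound, G contains the cycle 1–5–4–2–1, so G is not a forest; only forests have treewidth ≤ 1, hence tw(G) ≥ 2. The upper and lower bounds meet at 2, so that is the treewidth.

Treewidth 2.
One optimal decomposition is:
Bags: B1 = {1, 2, 5}  B2 = {2, 4, 5}  B3 = {2, 3, 4}  B4 = {0, 3, 4}
Tree: B1–B2, B2–B3, B3–B4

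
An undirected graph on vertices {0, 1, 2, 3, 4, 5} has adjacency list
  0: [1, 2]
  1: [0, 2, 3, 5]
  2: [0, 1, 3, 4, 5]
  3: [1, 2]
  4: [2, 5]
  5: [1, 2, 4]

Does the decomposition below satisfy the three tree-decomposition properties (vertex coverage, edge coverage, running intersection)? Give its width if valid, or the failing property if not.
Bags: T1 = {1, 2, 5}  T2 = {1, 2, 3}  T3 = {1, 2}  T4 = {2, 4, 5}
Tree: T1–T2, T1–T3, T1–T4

A tree decomposition must satisfy three properties: every vertex lies in some bag; for every edge, both endpoints lie together in some bag; and for every vertex, the bags containing it form a connected subtree. Here vertex 0 appears in no bag, so the decomposition is invalid.

No — vertex 0 appears in no bag.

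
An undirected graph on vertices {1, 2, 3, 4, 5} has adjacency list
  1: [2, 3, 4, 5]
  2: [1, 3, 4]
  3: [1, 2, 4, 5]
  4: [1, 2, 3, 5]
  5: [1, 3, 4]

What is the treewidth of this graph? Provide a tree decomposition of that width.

Treewidth 3.
Bags: B1 = {1, 2, 3, 4}  B2 = {1, 3, 4, 5}
Tree: B1–B2

Every bag has size at most 4, so the width is 4 − 1 = 3 and tw(G) ≤ 3. On the other hand G contains the 4-clique {1, 2, 3, 4}. A clique must lie in a single bag of any decomposition, so no decomposition can have width below 3. Combining the bounds, tw(G) = 3.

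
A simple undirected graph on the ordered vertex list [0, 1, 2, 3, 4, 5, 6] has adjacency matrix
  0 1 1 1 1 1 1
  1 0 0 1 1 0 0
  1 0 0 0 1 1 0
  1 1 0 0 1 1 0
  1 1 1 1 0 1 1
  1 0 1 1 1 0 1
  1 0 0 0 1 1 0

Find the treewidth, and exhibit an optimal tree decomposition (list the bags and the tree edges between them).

Each bag holds 4 vertices, so the decomposition has width 3, which upper-bounds the treewidth. On the other hand G contains the 4-clique {0, 1, 3, 4}. A clique must lie in a single bag of any decomposition, so no decomposition can have width below 3. Combining the bounds, tw(G) = 3.

Treewidth 3.
One optimal decomposition is:
Bags: B1 = {0, 3, 4, 5}  B2 = {0, 1, 3, 4}  B3 = {0, 2, 4, 5}  B4 = {0, 4, 5, 6}
Tree: B1–B2, B1–B3, B3–B4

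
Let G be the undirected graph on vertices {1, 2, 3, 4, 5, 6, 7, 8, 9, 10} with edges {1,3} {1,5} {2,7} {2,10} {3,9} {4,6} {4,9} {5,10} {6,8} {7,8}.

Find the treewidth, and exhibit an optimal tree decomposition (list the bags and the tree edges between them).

Every bag has size at most 3, so the width is 3 − 1 = 2 and tw(G) ≤ 2. For the lower bound, G contains the cycle 9–3–1–5–10–2–7–8–6–4–9, so G is not a forest; only forests have treewidth ≤ 1, hence tw(G) ≥ 2. Therefore the treewidth is 2.

Treewidth 2.
One optimal decomposition is:
Bags: B1 = {1, 3, 9}  B2 = {1, 5, 9}  B3 = {5, 9, 10}  B4 = {2, 9, 10}  B5 = {2, 7, 9}  B6 = {7, 8, 9}  B7 = {6, 8, 9}  B8 = {4, 6, 9}
Tree: B1–B2, B2–B3, B3–B4, B4–B5, B5–B6, B6–B7, B7–B8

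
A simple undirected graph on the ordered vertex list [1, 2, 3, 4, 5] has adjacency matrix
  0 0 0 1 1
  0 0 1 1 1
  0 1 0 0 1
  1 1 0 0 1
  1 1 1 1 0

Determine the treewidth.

2

A width-2 tree decomposition is:
Bags: B1 = {1, 4, 5}  B2 = {2, 4, 5}  B3 = {2, 3, 5}
Tree: B1–B2, B2–B3
Each bag holds 3 vertices, so the decomposition has width 2, which upper-bounds the treewidth. For the lower bound, the 3 vertices {1, 4, 5} are pairwise adjacent, and any tree decomposition puts a clique entirely inside one bag — forcing width ≥ 2. Combining the bounds, tw(G) = 2.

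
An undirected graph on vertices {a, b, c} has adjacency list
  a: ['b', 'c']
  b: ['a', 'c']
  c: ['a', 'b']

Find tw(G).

A width-2 tree decomposition is:
Bags: B1 = {a, b, c}
Tree: (single bag)
A single bag containing all 3 vertices is trivially a valid decomposition of width 2. For the lower bound, the 3 vertices {a, b, c} are pairwise adjacent, and any tree decomposition puts a clique entirely inside one bag — forcing width ≥ 2. Therefore the treewidth is 2.

2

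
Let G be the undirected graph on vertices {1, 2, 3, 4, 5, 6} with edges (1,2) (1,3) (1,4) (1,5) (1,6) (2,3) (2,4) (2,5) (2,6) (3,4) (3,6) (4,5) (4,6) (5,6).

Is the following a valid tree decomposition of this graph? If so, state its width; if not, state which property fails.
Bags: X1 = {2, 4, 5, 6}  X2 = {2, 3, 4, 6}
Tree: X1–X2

No — vertex 1 appears in no bag.

A tree decomposition must satisfy three properties: every vertex lies in some bag; for every edge, both endpoints lie together in some bag; and for every vertex, the bags containing it form a connected subtree. Here vertex 1 appears in no bag, so the decomposition is invalid.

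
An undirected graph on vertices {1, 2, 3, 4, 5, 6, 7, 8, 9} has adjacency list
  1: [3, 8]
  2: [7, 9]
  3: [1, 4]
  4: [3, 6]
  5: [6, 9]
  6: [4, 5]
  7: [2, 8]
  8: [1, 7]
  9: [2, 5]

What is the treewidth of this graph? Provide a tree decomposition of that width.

Every bag has size at most 3, so the width is 3 − 1 = 2 and tw(G) ≤ 2. The edges 2–7–8–1–3–4–6–5–9–2 form a cycle, so G is not a tree and its treewidth is at least 2. Combining the bounds, tw(G) = 2.

Treewidth 2.
One such decomposition:
Bags: B1 = {2, 7, 8}  B2 = {1, 2, 8}  B3 = {1, 2, 3}  B4 = {2, 3, 4}  B5 = {2, 4, 6}  B6 = {2, 5, 6}  B7 = {2, 5, 9}
Tree: B1–B2, B2–B3, B3–B4, B4–B5, B5–B6, B6–B7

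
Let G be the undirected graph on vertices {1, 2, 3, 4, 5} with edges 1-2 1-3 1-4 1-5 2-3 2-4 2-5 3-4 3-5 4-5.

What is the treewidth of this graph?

4

A width-4 tree decomposition is:
Bags: B1 = {1, 2, 3, 4, 5}
Tree: (single bag)
With just one bag of size 5, the width is 5 − 1 = 4, so tw(G) ≤ 4. Conversely, {1, 2, 3, 4, 5} is a clique of size 5, and the vertices of any clique must share a bag in every tree decomposition; so some bag has ≥ 5 vertices and tw(G) ≥ 4. Hence tw(G) = 4 exactly.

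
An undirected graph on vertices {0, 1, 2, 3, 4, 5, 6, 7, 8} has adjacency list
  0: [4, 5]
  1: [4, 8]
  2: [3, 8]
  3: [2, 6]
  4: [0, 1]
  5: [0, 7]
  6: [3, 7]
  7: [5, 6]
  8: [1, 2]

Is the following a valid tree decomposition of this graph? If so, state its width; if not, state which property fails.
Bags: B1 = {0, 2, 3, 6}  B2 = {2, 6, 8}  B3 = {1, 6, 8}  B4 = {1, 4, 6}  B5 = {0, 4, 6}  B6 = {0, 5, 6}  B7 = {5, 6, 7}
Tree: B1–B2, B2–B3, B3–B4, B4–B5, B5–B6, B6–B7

No — bags containing vertex 0 are not connected in the tree.

A tree decomposition must satisfy three properties: every vertex lies in some bag; for every edge, both endpoints lie together in some bag; and for every vertex, the bags containing it form a connected subtree. Here bags containing vertex 0 are not connected in the tree, so the decomposition is invalid.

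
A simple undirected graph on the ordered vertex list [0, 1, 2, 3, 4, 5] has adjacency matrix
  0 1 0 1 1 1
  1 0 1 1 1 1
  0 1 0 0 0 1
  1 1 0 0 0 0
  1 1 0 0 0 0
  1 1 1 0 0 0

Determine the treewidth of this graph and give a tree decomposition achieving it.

Every bag has size at most 3, so the width is 3 − 1 = 2 and tw(G) ≤ 2. Conversely, {0, 1, 3} is a clique of size 3, and the vertices of any clique must share a bag in every tree decomposition; so some bag has ≥ 3 vertices and tw(G) ≥ 2. The upper and lower bounds meet at 2, so that is the treewidth.

Treewidth 2.
One such decomposition:
Bags: B1 = {0, 1, 5}  B2 = {0, 1, 4}  B3 = {0, 1, 3}  B4 = {1, 2, 5}
Tree: B1–B2, B1–B3, B1–B4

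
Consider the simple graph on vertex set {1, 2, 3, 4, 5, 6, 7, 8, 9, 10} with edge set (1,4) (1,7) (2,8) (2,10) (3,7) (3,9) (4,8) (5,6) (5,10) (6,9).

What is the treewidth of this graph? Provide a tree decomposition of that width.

The largest bag has 3 vertices, giving width 2; this decomposition certifies tw(G) ≤ 2. Since 3–9–6–5–10–2–8–4–1–7–3 is a cycle in G, G is not acyclic. Forests are exactly the graphs of treewidth ≤ 1, so tw(G) ≥ 2. The upper and lower bounds meet at 2, so that is the treewidth.

Treewidth 2.
Bags: B1 = {3, 6, 9}  B2 = {3, 5, 6}  B3 = {3, 5, 10}  B4 = {2, 3, 10}  B5 = {2, 3, 8}  B6 = {3, 4, 8}  B7 = {1, 3, 4}  B8 = {1, 3, 7}
Tree: B1–B2, B2–B3, B3–B4, B4–B5, B5–B6, B6–B7, B7–B8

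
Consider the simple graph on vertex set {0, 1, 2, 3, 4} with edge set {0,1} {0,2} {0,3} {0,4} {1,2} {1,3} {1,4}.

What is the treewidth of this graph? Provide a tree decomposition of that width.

Treewidth 2.
One optimal decomposition is:
Bags: B1 = {0, 1, 4}  B2 = {0, 1, 3}  B3 = {0, 1, 2}
Tree: B1–B2, B2–B3

The largest bag has 3 vertices, giving width 2; this decomposition certifies tw(G) ≤ 2. For the lower bound, the 3 vertices {0, 1, 2} are pairwise adjacent, and any tree decomposition puts a clique entirely inside one bag — forcing width ≥ 2. Hence tw(G) = 2 exactly.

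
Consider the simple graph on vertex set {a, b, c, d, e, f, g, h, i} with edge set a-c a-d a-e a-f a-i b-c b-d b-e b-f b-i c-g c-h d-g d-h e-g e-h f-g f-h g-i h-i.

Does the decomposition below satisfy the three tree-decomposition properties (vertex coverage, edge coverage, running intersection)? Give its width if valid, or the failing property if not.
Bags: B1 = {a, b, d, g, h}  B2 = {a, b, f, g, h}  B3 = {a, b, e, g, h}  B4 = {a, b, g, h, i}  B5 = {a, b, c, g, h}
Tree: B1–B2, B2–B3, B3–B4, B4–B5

Every vertex of G appears in some bag (union = {a, b, c, d, e, f, g, h, i}); every edge is covered by a bag; and for each vertex v the set of bags containing v is connected in the bag tree. The decomposition is therefore valid. The largest bag has 5 vertices, so the width is 4.

Yes; width 4.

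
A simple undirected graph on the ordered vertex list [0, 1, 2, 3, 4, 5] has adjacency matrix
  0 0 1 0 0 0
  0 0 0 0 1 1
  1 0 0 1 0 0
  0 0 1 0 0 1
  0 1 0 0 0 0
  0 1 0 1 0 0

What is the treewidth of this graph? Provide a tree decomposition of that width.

Treewidth 1.
Bags: B1 = {0, 2}  B2 = {2, 3}  B3 = {3, 5}  B4 = {1, 5}  B5 = {1, 4}
Tree: B1–B2, B2–B3, B3–B4, B4–B5

Every bag has size at most 2, so the width is 2 − 1 = 1 and tw(G) ≤ 1. G has an edge, so its treewidth is at least 1. Combining the bounds, tw(G) = 1.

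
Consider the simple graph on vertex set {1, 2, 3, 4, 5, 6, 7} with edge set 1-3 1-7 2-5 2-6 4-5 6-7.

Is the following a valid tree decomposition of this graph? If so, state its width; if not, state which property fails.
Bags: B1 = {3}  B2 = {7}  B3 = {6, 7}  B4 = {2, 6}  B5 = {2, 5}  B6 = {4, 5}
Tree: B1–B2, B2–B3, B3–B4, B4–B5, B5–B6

No — vertex 1 appears in no bag.

A tree decomposition must satisfy three properties: every vertex lies in some bag; for every edge, both endpoints lie together in some bag; and for every vertex, the bags containing it form a connected subtree. Here vertex 1 appears in no bag, so the decomposition is invalid.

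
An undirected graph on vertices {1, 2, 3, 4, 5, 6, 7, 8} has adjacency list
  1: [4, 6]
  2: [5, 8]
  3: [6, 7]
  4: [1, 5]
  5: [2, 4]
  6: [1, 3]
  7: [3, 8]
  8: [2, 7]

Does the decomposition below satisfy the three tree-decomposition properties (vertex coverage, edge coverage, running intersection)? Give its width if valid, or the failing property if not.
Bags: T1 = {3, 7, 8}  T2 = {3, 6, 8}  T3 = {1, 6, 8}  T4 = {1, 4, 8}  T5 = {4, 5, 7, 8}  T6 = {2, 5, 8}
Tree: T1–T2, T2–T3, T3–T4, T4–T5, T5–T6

A tree decomposition must satisfy three properties: every vertex lies in some bag; for every edge, both endpoints lie together in some bag; and for every vertex, the bags containing it form a connected subtree. Here bags containing vertex 7 are not connected in the tree, so the decomposition is invalid.

No — bags containing vertex 7 are not connected in the tree.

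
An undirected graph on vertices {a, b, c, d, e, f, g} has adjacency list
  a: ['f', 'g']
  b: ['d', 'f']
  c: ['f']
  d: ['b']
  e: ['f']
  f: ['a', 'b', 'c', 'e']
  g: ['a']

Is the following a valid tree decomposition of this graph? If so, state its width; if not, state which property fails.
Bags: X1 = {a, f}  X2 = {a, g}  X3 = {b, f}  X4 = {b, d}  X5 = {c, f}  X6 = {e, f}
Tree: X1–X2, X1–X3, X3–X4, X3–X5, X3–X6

Vertex coverage: the bags together contain {a, b, c, d, e, f, g}, the full vertex set. Edge coverage: each edge of G has both endpoints in at least one bag. Running intersection: for every vertex, the bags containing it form a connected subtree. All three properties hold, so this is a valid tree decomposition of width max|bag| − 1 = 1, and hence tw(G) ≤ 1.

Yes; width 1.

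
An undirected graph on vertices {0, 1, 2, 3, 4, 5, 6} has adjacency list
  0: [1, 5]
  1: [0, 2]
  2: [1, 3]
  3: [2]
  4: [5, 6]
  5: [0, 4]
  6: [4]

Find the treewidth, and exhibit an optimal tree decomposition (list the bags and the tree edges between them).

Treewidth 1.
One optimal decomposition is:
Bags: B1 = {2, 3}  B2 = {1, 2}  B3 = {0, 1}  B4 = {0, 5}  B5 = {4, 5}  B6 = {4, 6}
Tree: B1–B2, B2–B3, B3–B4, B4–B5, B5–B6

Every bag has size at most 2, so the width is 2 − 1 = 1 and tw(G) ≤ 1. Since G has at least one edge (e.g. 3–2), it is not an edgeless graph, so tw(G) ≥ 1. Therefore the treewidth is 1.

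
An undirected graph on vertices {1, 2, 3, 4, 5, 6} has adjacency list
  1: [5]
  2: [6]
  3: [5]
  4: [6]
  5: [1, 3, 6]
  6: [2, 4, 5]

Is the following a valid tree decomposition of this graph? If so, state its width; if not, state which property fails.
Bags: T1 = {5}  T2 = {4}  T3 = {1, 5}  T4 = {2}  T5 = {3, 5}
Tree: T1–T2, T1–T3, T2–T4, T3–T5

No — vertex 6 appears in no bag.

A tree decomposition must satisfy three properties: every vertex lies in some bag; for every edge, both endpoints lie together in some bag; and for every vertex, the bags containing it form a connected subtree. Here vertex 6 appears in no bag, so the decomposition is invalid.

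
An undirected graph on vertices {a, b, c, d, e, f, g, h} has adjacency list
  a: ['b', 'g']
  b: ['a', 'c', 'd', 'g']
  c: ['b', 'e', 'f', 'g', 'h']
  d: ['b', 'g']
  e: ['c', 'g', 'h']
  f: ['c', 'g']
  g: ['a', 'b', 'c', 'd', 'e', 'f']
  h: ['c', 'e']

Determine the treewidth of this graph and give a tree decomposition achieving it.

The largest bag has 3 vertices, giving width 2; this decomposition certifies tw(G) ≤ 2. On the other hand G contains the 3-clique {c, e, g}. A clique must lie in a single bag of any decomposition, so no decomposition can have width below 2. Combining the bounds, tw(G) = 2.

Treewidth 2.
One such decomposition:
Bags: B1 = {c, e, g}  B2 = {b, c, g}  B3 = {c, e, h}  B4 = {b, d, g}  B5 = {a, b, g}  B6 = {c, f, g}
Tree: B1–B2, B1–B3, B2–B4, B4–B5, B1–B6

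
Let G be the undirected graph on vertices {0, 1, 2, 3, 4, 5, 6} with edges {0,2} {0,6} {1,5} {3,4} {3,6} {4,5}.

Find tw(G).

1

A width-1 tree decomposition is:
Bags: B1 = {0, 2}  B2 = {0, 6}  B3 = {3, 6}  B4 = {3, 4}  B5 = {4, 5}  B6 = {1, 5}
Tree: B1–B2, B2–B3, B3–B4, B4–B5, B5–B6
The largest bag has 2 vertices, giving width 1; this decomposition certifies tw(G) ≤ 1. Any graph with an edge has treewidth ≥ 1, and G has the edge 2–0. Hence tw(G) = 1 exactly.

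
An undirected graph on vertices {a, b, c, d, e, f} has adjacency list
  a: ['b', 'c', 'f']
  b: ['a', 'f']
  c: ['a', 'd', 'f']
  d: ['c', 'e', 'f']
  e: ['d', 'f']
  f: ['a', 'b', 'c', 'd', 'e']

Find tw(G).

A width-2 tree decomposition is:
Bags: B1 = {d, e, f}  B2 = {c, d, f}  B3 = {a, c, f}  B4 = {a, b, f}
Tree: B1–B2, B2–B3, B3–B4
Each bag holds 3 vertices, so the decomposition has width 2, which upper-bounds the treewidth. Conversely, {d, e, f} is a clique of size 3, and the vertices of any clique must share a bag in every tree decomposition; so some bag has ≥ 3 vertices and tw(G) ≥ 2. Hence tw(G) = 2 exactly.

2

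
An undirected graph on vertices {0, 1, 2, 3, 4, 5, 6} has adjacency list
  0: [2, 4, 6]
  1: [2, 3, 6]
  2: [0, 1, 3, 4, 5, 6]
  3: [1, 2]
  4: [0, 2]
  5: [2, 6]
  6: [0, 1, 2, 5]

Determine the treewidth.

2

A width-2 tree decomposition is:
Bags: B1 = {0, 2, 6}  B2 = {1, 2, 6}  B3 = {2, 5, 6}  B4 = {0, 2, 4}  B5 = {1, 2, 3}
Tree: B1–B2, B2–B3, B1–B4, B2–B5
Every bag has size at most 3, so the width is 3 − 1 = 2 and tw(G) ≤ 2. On the other hand G contains the 3-clique {1, 2, 3}. A clique must lie in a single bag of any decomposition, so no decomposition can have width below 2. Hence tw(G) = 2 exactly.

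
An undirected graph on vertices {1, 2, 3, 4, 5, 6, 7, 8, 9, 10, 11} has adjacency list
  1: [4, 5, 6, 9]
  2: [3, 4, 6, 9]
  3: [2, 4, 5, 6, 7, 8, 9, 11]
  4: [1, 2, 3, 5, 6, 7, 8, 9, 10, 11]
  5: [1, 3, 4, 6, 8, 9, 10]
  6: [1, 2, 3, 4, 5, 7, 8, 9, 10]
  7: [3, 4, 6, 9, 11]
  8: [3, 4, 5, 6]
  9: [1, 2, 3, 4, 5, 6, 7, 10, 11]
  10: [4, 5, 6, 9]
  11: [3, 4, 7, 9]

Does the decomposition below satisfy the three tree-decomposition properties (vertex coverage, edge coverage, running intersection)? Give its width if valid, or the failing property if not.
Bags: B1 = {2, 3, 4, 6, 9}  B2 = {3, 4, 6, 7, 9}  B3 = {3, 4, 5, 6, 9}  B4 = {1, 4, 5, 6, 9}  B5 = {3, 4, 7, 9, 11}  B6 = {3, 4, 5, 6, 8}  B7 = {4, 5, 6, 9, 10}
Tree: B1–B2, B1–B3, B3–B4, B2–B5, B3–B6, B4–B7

Every vertex of G appears in some bag (union = {1, 2, 3, 4, 5, 6, 7, 8, 9, 10, 11}); every edge is covered by a bag; and for each vertex v the set of bags containing v is connected in the bag tree. The decomposition is therefore valid. The largest bag has 5 vertices, so the width is 4.

Yes; width 4.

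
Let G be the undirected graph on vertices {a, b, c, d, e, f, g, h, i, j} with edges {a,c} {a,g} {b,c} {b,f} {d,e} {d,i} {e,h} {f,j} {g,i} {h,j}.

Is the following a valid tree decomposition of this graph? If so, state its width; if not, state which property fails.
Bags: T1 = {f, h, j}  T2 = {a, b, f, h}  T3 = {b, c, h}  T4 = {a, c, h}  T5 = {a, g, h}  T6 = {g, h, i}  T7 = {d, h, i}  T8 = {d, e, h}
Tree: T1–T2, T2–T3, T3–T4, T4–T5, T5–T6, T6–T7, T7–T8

A tree decomposition must satisfy three properties: every vertex lies in some bag; for every edge, both endpoints lie together in some bag; and for every vertex, the bags containing it form a connected subtree. Here bags containing vertex a are not connected in the tree, so the decomposition is invalid.

No — bags containing vertex a are not connected in the tree.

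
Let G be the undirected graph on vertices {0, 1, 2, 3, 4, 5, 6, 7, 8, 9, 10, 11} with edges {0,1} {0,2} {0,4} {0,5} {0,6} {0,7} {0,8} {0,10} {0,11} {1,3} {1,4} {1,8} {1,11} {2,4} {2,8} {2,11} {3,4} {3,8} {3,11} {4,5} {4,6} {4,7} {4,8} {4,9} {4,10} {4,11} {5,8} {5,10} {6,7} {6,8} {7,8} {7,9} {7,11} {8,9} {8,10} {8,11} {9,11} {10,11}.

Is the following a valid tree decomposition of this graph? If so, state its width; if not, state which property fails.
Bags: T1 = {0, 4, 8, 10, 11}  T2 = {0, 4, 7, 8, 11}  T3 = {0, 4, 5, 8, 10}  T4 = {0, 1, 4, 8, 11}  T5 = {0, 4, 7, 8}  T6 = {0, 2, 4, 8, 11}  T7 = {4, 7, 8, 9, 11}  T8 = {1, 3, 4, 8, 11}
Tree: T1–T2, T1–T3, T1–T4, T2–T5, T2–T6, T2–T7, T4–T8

No — vertex 6 appears in no bag.

A tree decomposition must satisfy three properties: every vertex lies in some bag; for every edge, both endpoints lie together in some bag; and for every vertex, the bags containing it form a connected subtree. Here vertex 6 appears in no bag, so the decomposition is invalid.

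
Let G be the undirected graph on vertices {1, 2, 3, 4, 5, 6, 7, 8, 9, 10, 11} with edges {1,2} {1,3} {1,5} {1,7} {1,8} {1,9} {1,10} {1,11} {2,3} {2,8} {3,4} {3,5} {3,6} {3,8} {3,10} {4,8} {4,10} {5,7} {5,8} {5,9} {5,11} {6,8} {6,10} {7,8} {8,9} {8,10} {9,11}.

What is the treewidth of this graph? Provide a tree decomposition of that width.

The largest bag has 4 vertices, giving width 3; this decomposition certifies tw(G) ≤ 3. For the lower bound, the 4 vertices {1, 5, 8, 9} are pairwise adjacent, and any tree decomposition puts a clique entirely inside one bag — forcing width ≥ 3. Therefore the treewidth is 3.

Treewidth 3.
One optimal decomposition is:
Bags: B1 = {1, 3, 8, 10}  B2 = {1, 3, 5, 8}  B3 = {3, 6, 8, 10}  B4 = {1, 2, 3, 8}  B5 = {1, 5, 7, 8}  B6 = {3, 4, 8, 10}  B7 = {1, 5, 8, 9}  B8 = {1, 5, 9, 11}
Tree: B1–B2, B1–B3, B1–B4, B2–B5, B3–B6, B2–B7, B7–B8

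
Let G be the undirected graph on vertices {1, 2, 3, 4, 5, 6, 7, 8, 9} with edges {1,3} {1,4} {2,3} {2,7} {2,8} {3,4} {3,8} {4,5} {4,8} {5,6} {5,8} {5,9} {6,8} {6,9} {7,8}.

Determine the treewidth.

A width-2 tree decomposition is:
Bags: B1 = {4, 5, 8}  B2 = {5, 6, 8}  B3 = {3, 4, 8}  B4 = {2, 3, 8}  B5 = {5, 6, 9}  B6 = {2, 7, 8}  B7 = {1, 3, 4}
Tree: B1–B2, B1–B3, B3–B4, B2–B5, B4–B6, B3–B7
Each bag holds 3 vertices, so the decomposition has width 2, which upper-bounds the treewidth. On the other hand G contains the 3-clique {2, 3, 8}. A clique must lie in a single bag of any decomposition, so no decomposition can have width below 2. Combining the bounds, tw(G) = 2.

2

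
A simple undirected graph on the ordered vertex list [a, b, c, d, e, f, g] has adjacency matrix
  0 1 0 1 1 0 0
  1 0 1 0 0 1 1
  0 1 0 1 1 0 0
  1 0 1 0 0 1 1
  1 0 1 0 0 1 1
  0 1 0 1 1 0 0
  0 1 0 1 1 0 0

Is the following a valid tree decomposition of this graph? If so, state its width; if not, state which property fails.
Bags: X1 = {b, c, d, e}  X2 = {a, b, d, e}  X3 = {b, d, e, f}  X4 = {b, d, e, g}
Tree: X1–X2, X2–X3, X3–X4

Vertex coverage: the bags together contain {a, b, c, d, e, f, g}, the full vertex set. Edge coverage: each edge of G has both endpoints in at least one bag. Running intersection: for every vertex, the bags containing it form a connected subtree. All three properties hold, so this is a valid tree decomposition of width max|bag| − 1 = 3, and hence tw(G) ≤ 3.

Yes; width 3.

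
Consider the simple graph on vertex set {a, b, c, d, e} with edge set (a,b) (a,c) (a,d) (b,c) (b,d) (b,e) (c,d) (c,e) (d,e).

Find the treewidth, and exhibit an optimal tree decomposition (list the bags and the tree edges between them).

Each bag holds 4 vertices, so the decomposition has width 3, which upper-bounds the treewidth. Conversely, {b, c, d, e} is a clique of size 4, and the vertices of any clique must share a bag in every tree decomposition; so some bag has ≥ 4 vertices and tw(G) ≥ 3. Hence tw(G) = 3 exactly.

Treewidth 3.
Bags: B1 = {b, c, d, e}  B2 = {a, b, c, d}
Tree: B1–B2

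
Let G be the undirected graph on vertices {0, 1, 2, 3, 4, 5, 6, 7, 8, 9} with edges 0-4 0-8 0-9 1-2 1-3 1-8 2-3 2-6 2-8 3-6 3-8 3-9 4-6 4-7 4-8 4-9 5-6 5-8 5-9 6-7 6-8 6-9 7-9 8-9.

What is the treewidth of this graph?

3

A width-3 tree decomposition is:
Bags: B1 = {5, 6, 8, 9}  B2 = {4, 6, 8, 9}  B3 = {4, 6, 7, 9}  B4 = {3, 6, 8, 9}  B5 = {0, 4, 8, 9}  B6 = {2, 3, 6, 8}  B7 = {1, 2, 3, 8}
Tree: B1–B2, B2–B3, B2–B4, B2–B5, B4–B6, B6–B7
The largest bag has 4 vertices, giving width 3; this decomposition certifies tw(G) ≤ 3. Conversely, {0, 4, 8, 9} is a clique of size 4, and the vertices of any clique must share a bag in every tree decomposition; so some bag has ≥ 4 vertices and tw(G) ≥ 3. Therefore the treewidth is 3.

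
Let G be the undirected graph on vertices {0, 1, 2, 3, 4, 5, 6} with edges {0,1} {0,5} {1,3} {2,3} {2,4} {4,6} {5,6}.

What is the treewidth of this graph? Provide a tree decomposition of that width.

The largest bag has 3 vertices, giving width 2; this decomposition certifies tw(G) ≤ 2. For the lower bound, G contains the cycle 0–1–3–2–4–6–5–0, so G is not a forest; only forests have treewidth ≤ 1, hence tw(G) ≥ 2. Therefore the treewidth is 2.

Treewidth 2.
One such decomposition:
Bags: B1 = {0, 1, 3}  B2 = {0, 2, 3}  B3 = {0, 2, 4}  B4 = {0, 4, 6}  B5 = {0, 5, 6}
Tree: B1–B2, B2–B3, B3–B4, B4–B5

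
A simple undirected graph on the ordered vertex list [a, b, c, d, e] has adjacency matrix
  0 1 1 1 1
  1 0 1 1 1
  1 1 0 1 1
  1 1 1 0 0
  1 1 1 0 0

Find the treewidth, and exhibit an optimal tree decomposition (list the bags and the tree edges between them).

The largest bag has 4 vertices, giving width 3; this decomposition certifies tw(G) ≤ 3. Conversely, {a, b, c, d} is a clique of size 4, and the vertices of any clique must share a bag in every tree decomposition; so some bag has ≥ 4 vertices and tw(G) ≥ 3. Hence tw(G) = 3 exactly.

Treewidth 3.
One such decomposition:
Bags: B1 = {a, b, c, d}  B2 = {a, b, c, e}
Tree: B1–B2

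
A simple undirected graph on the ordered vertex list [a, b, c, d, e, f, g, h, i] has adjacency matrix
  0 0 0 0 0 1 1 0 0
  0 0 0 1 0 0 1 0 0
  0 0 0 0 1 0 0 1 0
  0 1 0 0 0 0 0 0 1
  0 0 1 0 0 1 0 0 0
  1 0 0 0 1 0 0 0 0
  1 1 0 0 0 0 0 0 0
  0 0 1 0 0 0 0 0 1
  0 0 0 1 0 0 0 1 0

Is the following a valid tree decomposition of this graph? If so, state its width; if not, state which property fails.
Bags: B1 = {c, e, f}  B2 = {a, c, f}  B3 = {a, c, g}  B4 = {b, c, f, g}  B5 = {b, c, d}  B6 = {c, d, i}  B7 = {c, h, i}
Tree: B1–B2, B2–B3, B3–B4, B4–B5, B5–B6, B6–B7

No — bags containing vertex f are not connected in the tree.

A tree decomposition must satisfy three properties: every vertex lies in some bag; for every edge, both endpoints lie together in some bag; and for every vertex, the bags containing it form a connected subtree. Here bags containing vertex f are not connected in the tree, so the decomposition is invalid.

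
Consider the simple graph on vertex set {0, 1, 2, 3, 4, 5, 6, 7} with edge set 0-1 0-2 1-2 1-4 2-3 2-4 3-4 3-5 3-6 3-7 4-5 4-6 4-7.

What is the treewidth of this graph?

2

A width-2 tree decomposition is:
Bags: B1 = {2, 3, 4}  B2 = {3, 4, 7}  B3 = {3, 4, 5}  B4 = {3, 4, 6}  B5 = {1, 2, 4}  B6 = {0, 1, 2}
Tree: B1–B2, B1–B3, B3–B4, B1–B5, B5–B6
The largest bag has 3 vertices, giving width 2; this decomposition certifies tw(G) ≤ 2. On the other hand G contains the 3-clique {0, 1, 2}. A clique must lie in a single bag of any decomposition, so no decomposition can have width below 2. Combining the bounds, tw(G) = 2.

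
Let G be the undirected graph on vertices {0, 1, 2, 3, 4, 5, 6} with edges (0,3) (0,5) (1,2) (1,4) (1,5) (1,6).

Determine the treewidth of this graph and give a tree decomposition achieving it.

Treewidth 1.
One optimal decomposition is:
Bags: B1 = {1, 2}  B2 = {1, 6}  B3 = {1, 4}  B4 = {1, 5}  B5 = {0, 5}  B6 = {0, 3}
Tree: B1–B2, B2–B3, B1–B4, B4–B5, B5–B6

The largest bag has 2 vertices, giving width 1; this decomposition certifies tw(G) ≤ 1. Since G has at least one edge (e.g. 2–1), it is not an edgeless graph, so tw(G) ≥ 1. Hence tw(G) = 1 exactly.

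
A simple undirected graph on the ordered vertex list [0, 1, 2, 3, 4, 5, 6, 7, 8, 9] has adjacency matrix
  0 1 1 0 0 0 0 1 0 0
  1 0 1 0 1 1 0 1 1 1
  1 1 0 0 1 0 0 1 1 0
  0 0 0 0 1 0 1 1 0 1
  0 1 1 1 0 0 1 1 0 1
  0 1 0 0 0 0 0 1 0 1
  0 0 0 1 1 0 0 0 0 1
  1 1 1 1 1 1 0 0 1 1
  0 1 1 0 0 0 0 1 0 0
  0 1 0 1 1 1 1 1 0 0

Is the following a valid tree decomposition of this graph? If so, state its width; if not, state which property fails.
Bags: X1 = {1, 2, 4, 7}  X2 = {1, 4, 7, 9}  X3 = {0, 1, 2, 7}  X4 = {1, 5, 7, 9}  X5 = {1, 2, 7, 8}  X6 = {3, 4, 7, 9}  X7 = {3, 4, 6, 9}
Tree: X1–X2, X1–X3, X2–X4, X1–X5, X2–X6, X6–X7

Checking the three conditions: (i) the bags cover all of {0, 1, 2, 3, 4, 5, 6, 7, 8, 9}; (ii) for each edge, some bag contains both endpoints; (iii) the bags containing any fixed vertex form a subtree. All hold, so the decomposition is valid with width 4 − 1 = 3.

Yes; width 3.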